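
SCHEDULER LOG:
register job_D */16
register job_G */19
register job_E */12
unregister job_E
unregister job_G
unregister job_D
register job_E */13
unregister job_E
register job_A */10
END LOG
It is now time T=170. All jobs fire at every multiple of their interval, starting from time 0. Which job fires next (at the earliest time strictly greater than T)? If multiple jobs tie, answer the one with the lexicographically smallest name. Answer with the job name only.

Answer: job_A

Derivation:
Op 1: register job_D */16 -> active={job_D:*/16}
Op 2: register job_G */19 -> active={job_D:*/16, job_G:*/19}
Op 3: register job_E */12 -> active={job_D:*/16, job_E:*/12, job_G:*/19}
Op 4: unregister job_E -> active={job_D:*/16, job_G:*/19}
Op 5: unregister job_G -> active={job_D:*/16}
Op 6: unregister job_D -> active={}
Op 7: register job_E */13 -> active={job_E:*/13}
Op 8: unregister job_E -> active={}
Op 9: register job_A */10 -> active={job_A:*/10}
  job_A: interval 10, next fire after T=170 is 180
Earliest = 180, winner (lex tiebreak) = job_A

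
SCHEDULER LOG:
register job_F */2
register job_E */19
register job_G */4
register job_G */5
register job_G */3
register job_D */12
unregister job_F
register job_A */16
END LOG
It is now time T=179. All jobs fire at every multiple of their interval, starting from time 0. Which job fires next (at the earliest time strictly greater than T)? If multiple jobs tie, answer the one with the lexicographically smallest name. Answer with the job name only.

Op 1: register job_F */2 -> active={job_F:*/2}
Op 2: register job_E */19 -> active={job_E:*/19, job_F:*/2}
Op 3: register job_G */4 -> active={job_E:*/19, job_F:*/2, job_G:*/4}
Op 4: register job_G */5 -> active={job_E:*/19, job_F:*/2, job_G:*/5}
Op 5: register job_G */3 -> active={job_E:*/19, job_F:*/2, job_G:*/3}
Op 6: register job_D */12 -> active={job_D:*/12, job_E:*/19, job_F:*/2, job_G:*/3}
Op 7: unregister job_F -> active={job_D:*/12, job_E:*/19, job_G:*/3}
Op 8: register job_A */16 -> active={job_A:*/16, job_D:*/12, job_E:*/19, job_G:*/3}
  job_A: interval 16, next fire after T=179 is 192
  job_D: interval 12, next fire after T=179 is 180
  job_E: interval 19, next fire after T=179 is 190
  job_G: interval 3, next fire after T=179 is 180
Earliest = 180, winner (lex tiebreak) = job_D

Answer: job_D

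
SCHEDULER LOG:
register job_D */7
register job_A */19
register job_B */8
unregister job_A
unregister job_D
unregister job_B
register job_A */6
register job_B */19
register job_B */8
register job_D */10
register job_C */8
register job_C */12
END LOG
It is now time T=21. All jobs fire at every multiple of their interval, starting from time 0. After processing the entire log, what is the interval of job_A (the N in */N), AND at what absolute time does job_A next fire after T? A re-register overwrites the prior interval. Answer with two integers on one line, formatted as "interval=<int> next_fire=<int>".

Op 1: register job_D */7 -> active={job_D:*/7}
Op 2: register job_A */19 -> active={job_A:*/19, job_D:*/7}
Op 3: register job_B */8 -> active={job_A:*/19, job_B:*/8, job_D:*/7}
Op 4: unregister job_A -> active={job_B:*/8, job_D:*/7}
Op 5: unregister job_D -> active={job_B:*/8}
Op 6: unregister job_B -> active={}
Op 7: register job_A */6 -> active={job_A:*/6}
Op 8: register job_B */19 -> active={job_A:*/6, job_B:*/19}
Op 9: register job_B */8 -> active={job_A:*/6, job_B:*/8}
Op 10: register job_D */10 -> active={job_A:*/6, job_B:*/8, job_D:*/10}
Op 11: register job_C */8 -> active={job_A:*/6, job_B:*/8, job_C:*/8, job_D:*/10}
Op 12: register job_C */12 -> active={job_A:*/6, job_B:*/8, job_C:*/12, job_D:*/10}
Final interval of job_A = 6
Next fire of job_A after T=21: (21//6+1)*6 = 24

Answer: interval=6 next_fire=24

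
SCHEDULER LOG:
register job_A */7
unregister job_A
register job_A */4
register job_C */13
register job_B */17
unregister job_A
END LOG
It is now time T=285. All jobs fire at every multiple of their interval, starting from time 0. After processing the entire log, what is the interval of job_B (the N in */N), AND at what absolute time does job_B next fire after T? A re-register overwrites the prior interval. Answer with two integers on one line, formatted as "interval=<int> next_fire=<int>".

Answer: interval=17 next_fire=289

Derivation:
Op 1: register job_A */7 -> active={job_A:*/7}
Op 2: unregister job_A -> active={}
Op 3: register job_A */4 -> active={job_A:*/4}
Op 4: register job_C */13 -> active={job_A:*/4, job_C:*/13}
Op 5: register job_B */17 -> active={job_A:*/4, job_B:*/17, job_C:*/13}
Op 6: unregister job_A -> active={job_B:*/17, job_C:*/13}
Final interval of job_B = 17
Next fire of job_B after T=285: (285//17+1)*17 = 289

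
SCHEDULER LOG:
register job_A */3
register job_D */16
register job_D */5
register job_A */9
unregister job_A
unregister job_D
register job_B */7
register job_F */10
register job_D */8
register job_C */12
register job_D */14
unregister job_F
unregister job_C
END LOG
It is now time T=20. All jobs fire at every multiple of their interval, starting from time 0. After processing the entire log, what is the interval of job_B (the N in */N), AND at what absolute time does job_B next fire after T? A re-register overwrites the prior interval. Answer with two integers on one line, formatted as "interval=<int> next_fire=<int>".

Op 1: register job_A */3 -> active={job_A:*/3}
Op 2: register job_D */16 -> active={job_A:*/3, job_D:*/16}
Op 3: register job_D */5 -> active={job_A:*/3, job_D:*/5}
Op 4: register job_A */9 -> active={job_A:*/9, job_D:*/5}
Op 5: unregister job_A -> active={job_D:*/5}
Op 6: unregister job_D -> active={}
Op 7: register job_B */7 -> active={job_B:*/7}
Op 8: register job_F */10 -> active={job_B:*/7, job_F:*/10}
Op 9: register job_D */8 -> active={job_B:*/7, job_D:*/8, job_F:*/10}
Op 10: register job_C */12 -> active={job_B:*/7, job_C:*/12, job_D:*/8, job_F:*/10}
Op 11: register job_D */14 -> active={job_B:*/7, job_C:*/12, job_D:*/14, job_F:*/10}
Op 12: unregister job_F -> active={job_B:*/7, job_C:*/12, job_D:*/14}
Op 13: unregister job_C -> active={job_B:*/7, job_D:*/14}
Final interval of job_B = 7
Next fire of job_B after T=20: (20//7+1)*7 = 21

Answer: interval=7 next_fire=21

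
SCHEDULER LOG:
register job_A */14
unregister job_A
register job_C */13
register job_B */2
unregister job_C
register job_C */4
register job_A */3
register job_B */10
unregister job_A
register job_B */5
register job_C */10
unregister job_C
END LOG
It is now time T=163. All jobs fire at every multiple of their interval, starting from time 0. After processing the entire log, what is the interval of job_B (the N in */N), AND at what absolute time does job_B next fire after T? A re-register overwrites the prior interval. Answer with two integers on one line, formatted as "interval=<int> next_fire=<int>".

Answer: interval=5 next_fire=165

Derivation:
Op 1: register job_A */14 -> active={job_A:*/14}
Op 2: unregister job_A -> active={}
Op 3: register job_C */13 -> active={job_C:*/13}
Op 4: register job_B */2 -> active={job_B:*/2, job_C:*/13}
Op 5: unregister job_C -> active={job_B:*/2}
Op 6: register job_C */4 -> active={job_B:*/2, job_C:*/4}
Op 7: register job_A */3 -> active={job_A:*/3, job_B:*/2, job_C:*/4}
Op 8: register job_B */10 -> active={job_A:*/3, job_B:*/10, job_C:*/4}
Op 9: unregister job_A -> active={job_B:*/10, job_C:*/4}
Op 10: register job_B */5 -> active={job_B:*/5, job_C:*/4}
Op 11: register job_C */10 -> active={job_B:*/5, job_C:*/10}
Op 12: unregister job_C -> active={job_B:*/5}
Final interval of job_B = 5
Next fire of job_B after T=163: (163//5+1)*5 = 165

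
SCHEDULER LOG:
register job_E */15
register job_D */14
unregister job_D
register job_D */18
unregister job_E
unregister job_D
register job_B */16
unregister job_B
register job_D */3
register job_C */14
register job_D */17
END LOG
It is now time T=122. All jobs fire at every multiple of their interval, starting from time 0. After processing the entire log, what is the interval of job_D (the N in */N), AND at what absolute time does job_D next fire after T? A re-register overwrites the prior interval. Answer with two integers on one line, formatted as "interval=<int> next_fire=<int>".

Op 1: register job_E */15 -> active={job_E:*/15}
Op 2: register job_D */14 -> active={job_D:*/14, job_E:*/15}
Op 3: unregister job_D -> active={job_E:*/15}
Op 4: register job_D */18 -> active={job_D:*/18, job_E:*/15}
Op 5: unregister job_E -> active={job_D:*/18}
Op 6: unregister job_D -> active={}
Op 7: register job_B */16 -> active={job_B:*/16}
Op 8: unregister job_B -> active={}
Op 9: register job_D */3 -> active={job_D:*/3}
Op 10: register job_C */14 -> active={job_C:*/14, job_D:*/3}
Op 11: register job_D */17 -> active={job_C:*/14, job_D:*/17}
Final interval of job_D = 17
Next fire of job_D after T=122: (122//17+1)*17 = 136

Answer: interval=17 next_fire=136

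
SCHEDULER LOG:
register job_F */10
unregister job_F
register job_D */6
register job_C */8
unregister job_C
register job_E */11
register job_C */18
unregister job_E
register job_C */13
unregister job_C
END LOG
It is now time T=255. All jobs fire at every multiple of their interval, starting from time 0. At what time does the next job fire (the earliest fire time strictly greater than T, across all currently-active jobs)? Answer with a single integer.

Answer: 258

Derivation:
Op 1: register job_F */10 -> active={job_F:*/10}
Op 2: unregister job_F -> active={}
Op 3: register job_D */6 -> active={job_D:*/6}
Op 4: register job_C */8 -> active={job_C:*/8, job_D:*/6}
Op 5: unregister job_C -> active={job_D:*/6}
Op 6: register job_E */11 -> active={job_D:*/6, job_E:*/11}
Op 7: register job_C */18 -> active={job_C:*/18, job_D:*/6, job_E:*/11}
Op 8: unregister job_E -> active={job_C:*/18, job_D:*/6}
Op 9: register job_C */13 -> active={job_C:*/13, job_D:*/6}
Op 10: unregister job_C -> active={job_D:*/6}
  job_D: interval 6, next fire after T=255 is 258
Earliest fire time = 258 (job job_D)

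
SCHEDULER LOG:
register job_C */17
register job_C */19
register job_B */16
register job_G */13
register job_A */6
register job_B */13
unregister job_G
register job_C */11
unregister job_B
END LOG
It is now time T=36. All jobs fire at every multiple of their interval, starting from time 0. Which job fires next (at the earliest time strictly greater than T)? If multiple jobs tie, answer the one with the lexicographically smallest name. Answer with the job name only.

Op 1: register job_C */17 -> active={job_C:*/17}
Op 2: register job_C */19 -> active={job_C:*/19}
Op 3: register job_B */16 -> active={job_B:*/16, job_C:*/19}
Op 4: register job_G */13 -> active={job_B:*/16, job_C:*/19, job_G:*/13}
Op 5: register job_A */6 -> active={job_A:*/6, job_B:*/16, job_C:*/19, job_G:*/13}
Op 6: register job_B */13 -> active={job_A:*/6, job_B:*/13, job_C:*/19, job_G:*/13}
Op 7: unregister job_G -> active={job_A:*/6, job_B:*/13, job_C:*/19}
Op 8: register job_C */11 -> active={job_A:*/6, job_B:*/13, job_C:*/11}
Op 9: unregister job_B -> active={job_A:*/6, job_C:*/11}
  job_A: interval 6, next fire after T=36 is 42
  job_C: interval 11, next fire after T=36 is 44
Earliest = 42, winner (lex tiebreak) = job_A

Answer: job_A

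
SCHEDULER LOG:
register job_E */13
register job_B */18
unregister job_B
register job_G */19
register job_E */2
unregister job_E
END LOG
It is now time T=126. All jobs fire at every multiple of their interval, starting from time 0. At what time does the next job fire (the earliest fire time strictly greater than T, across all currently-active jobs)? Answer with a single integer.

Answer: 133

Derivation:
Op 1: register job_E */13 -> active={job_E:*/13}
Op 2: register job_B */18 -> active={job_B:*/18, job_E:*/13}
Op 3: unregister job_B -> active={job_E:*/13}
Op 4: register job_G */19 -> active={job_E:*/13, job_G:*/19}
Op 5: register job_E */2 -> active={job_E:*/2, job_G:*/19}
Op 6: unregister job_E -> active={job_G:*/19}
  job_G: interval 19, next fire after T=126 is 133
Earliest fire time = 133 (job job_G)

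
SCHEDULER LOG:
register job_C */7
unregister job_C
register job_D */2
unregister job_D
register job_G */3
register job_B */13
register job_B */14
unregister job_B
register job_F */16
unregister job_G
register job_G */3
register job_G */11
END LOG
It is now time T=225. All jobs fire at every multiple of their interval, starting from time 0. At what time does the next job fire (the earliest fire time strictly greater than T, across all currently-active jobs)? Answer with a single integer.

Op 1: register job_C */7 -> active={job_C:*/7}
Op 2: unregister job_C -> active={}
Op 3: register job_D */2 -> active={job_D:*/2}
Op 4: unregister job_D -> active={}
Op 5: register job_G */3 -> active={job_G:*/3}
Op 6: register job_B */13 -> active={job_B:*/13, job_G:*/3}
Op 7: register job_B */14 -> active={job_B:*/14, job_G:*/3}
Op 8: unregister job_B -> active={job_G:*/3}
Op 9: register job_F */16 -> active={job_F:*/16, job_G:*/3}
Op 10: unregister job_G -> active={job_F:*/16}
Op 11: register job_G */3 -> active={job_F:*/16, job_G:*/3}
Op 12: register job_G */11 -> active={job_F:*/16, job_G:*/11}
  job_F: interval 16, next fire after T=225 is 240
  job_G: interval 11, next fire after T=225 is 231
Earliest fire time = 231 (job job_G)

Answer: 231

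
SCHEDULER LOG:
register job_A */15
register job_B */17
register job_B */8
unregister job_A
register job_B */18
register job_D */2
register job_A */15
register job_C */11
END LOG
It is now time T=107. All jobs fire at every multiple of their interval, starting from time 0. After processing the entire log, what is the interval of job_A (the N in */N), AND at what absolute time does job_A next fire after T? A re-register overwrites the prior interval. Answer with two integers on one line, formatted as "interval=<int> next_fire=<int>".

Op 1: register job_A */15 -> active={job_A:*/15}
Op 2: register job_B */17 -> active={job_A:*/15, job_B:*/17}
Op 3: register job_B */8 -> active={job_A:*/15, job_B:*/8}
Op 4: unregister job_A -> active={job_B:*/8}
Op 5: register job_B */18 -> active={job_B:*/18}
Op 6: register job_D */2 -> active={job_B:*/18, job_D:*/2}
Op 7: register job_A */15 -> active={job_A:*/15, job_B:*/18, job_D:*/2}
Op 8: register job_C */11 -> active={job_A:*/15, job_B:*/18, job_C:*/11, job_D:*/2}
Final interval of job_A = 15
Next fire of job_A after T=107: (107//15+1)*15 = 120

Answer: interval=15 next_fire=120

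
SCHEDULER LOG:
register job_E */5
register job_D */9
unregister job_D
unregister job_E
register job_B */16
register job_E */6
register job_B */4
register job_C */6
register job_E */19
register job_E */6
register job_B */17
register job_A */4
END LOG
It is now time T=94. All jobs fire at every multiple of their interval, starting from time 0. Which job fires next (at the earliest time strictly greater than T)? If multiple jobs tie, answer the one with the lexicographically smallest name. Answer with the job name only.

Op 1: register job_E */5 -> active={job_E:*/5}
Op 2: register job_D */9 -> active={job_D:*/9, job_E:*/5}
Op 3: unregister job_D -> active={job_E:*/5}
Op 4: unregister job_E -> active={}
Op 5: register job_B */16 -> active={job_B:*/16}
Op 6: register job_E */6 -> active={job_B:*/16, job_E:*/6}
Op 7: register job_B */4 -> active={job_B:*/4, job_E:*/6}
Op 8: register job_C */6 -> active={job_B:*/4, job_C:*/6, job_E:*/6}
Op 9: register job_E */19 -> active={job_B:*/4, job_C:*/6, job_E:*/19}
Op 10: register job_E */6 -> active={job_B:*/4, job_C:*/6, job_E:*/6}
Op 11: register job_B */17 -> active={job_B:*/17, job_C:*/6, job_E:*/6}
Op 12: register job_A */4 -> active={job_A:*/4, job_B:*/17, job_C:*/6, job_E:*/6}
  job_A: interval 4, next fire after T=94 is 96
  job_B: interval 17, next fire after T=94 is 102
  job_C: interval 6, next fire after T=94 is 96
  job_E: interval 6, next fire after T=94 is 96
Earliest = 96, winner (lex tiebreak) = job_A

Answer: job_A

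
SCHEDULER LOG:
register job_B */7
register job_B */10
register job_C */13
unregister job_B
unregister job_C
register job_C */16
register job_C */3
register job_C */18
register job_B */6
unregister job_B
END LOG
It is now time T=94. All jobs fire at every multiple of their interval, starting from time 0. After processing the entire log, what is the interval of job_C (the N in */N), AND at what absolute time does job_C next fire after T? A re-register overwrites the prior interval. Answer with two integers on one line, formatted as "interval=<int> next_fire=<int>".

Op 1: register job_B */7 -> active={job_B:*/7}
Op 2: register job_B */10 -> active={job_B:*/10}
Op 3: register job_C */13 -> active={job_B:*/10, job_C:*/13}
Op 4: unregister job_B -> active={job_C:*/13}
Op 5: unregister job_C -> active={}
Op 6: register job_C */16 -> active={job_C:*/16}
Op 7: register job_C */3 -> active={job_C:*/3}
Op 8: register job_C */18 -> active={job_C:*/18}
Op 9: register job_B */6 -> active={job_B:*/6, job_C:*/18}
Op 10: unregister job_B -> active={job_C:*/18}
Final interval of job_C = 18
Next fire of job_C after T=94: (94//18+1)*18 = 108

Answer: interval=18 next_fire=108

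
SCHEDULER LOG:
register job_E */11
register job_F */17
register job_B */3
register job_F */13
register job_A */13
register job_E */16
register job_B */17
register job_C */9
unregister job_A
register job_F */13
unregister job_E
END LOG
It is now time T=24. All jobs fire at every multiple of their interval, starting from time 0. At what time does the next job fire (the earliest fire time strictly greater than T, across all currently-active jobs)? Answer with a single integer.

Answer: 26

Derivation:
Op 1: register job_E */11 -> active={job_E:*/11}
Op 2: register job_F */17 -> active={job_E:*/11, job_F:*/17}
Op 3: register job_B */3 -> active={job_B:*/3, job_E:*/11, job_F:*/17}
Op 4: register job_F */13 -> active={job_B:*/3, job_E:*/11, job_F:*/13}
Op 5: register job_A */13 -> active={job_A:*/13, job_B:*/3, job_E:*/11, job_F:*/13}
Op 6: register job_E */16 -> active={job_A:*/13, job_B:*/3, job_E:*/16, job_F:*/13}
Op 7: register job_B */17 -> active={job_A:*/13, job_B:*/17, job_E:*/16, job_F:*/13}
Op 8: register job_C */9 -> active={job_A:*/13, job_B:*/17, job_C:*/9, job_E:*/16, job_F:*/13}
Op 9: unregister job_A -> active={job_B:*/17, job_C:*/9, job_E:*/16, job_F:*/13}
Op 10: register job_F */13 -> active={job_B:*/17, job_C:*/9, job_E:*/16, job_F:*/13}
Op 11: unregister job_E -> active={job_B:*/17, job_C:*/9, job_F:*/13}
  job_B: interval 17, next fire after T=24 is 34
  job_C: interval 9, next fire after T=24 is 27
  job_F: interval 13, next fire after T=24 is 26
Earliest fire time = 26 (job job_F)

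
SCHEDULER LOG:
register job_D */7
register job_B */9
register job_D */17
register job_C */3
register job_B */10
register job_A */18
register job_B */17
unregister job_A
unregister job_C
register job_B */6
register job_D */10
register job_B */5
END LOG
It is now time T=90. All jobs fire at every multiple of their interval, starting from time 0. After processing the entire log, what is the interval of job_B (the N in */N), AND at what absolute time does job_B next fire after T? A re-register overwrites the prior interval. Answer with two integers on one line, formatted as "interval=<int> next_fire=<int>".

Answer: interval=5 next_fire=95

Derivation:
Op 1: register job_D */7 -> active={job_D:*/7}
Op 2: register job_B */9 -> active={job_B:*/9, job_D:*/7}
Op 3: register job_D */17 -> active={job_B:*/9, job_D:*/17}
Op 4: register job_C */3 -> active={job_B:*/9, job_C:*/3, job_D:*/17}
Op 5: register job_B */10 -> active={job_B:*/10, job_C:*/3, job_D:*/17}
Op 6: register job_A */18 -> active={job_A:*/18, job_B:*/10, job_C:*/3, job_D:*/17}
Op 7: register job_B */17 -> active={job_A:*/18, job_B:*/17, job_C:*/3, job_D:*/17}
Op 8: unregister job_A -> active={job_B:*/17, job_C:*/3, job_D:*/17}
Op 9: unregister job_C -> active={job_B:*/17, job_D:*/17}
Op 10: register job_B */6 -> active={job_B:*/6, job_D:*/17}
Op 11: register job_D */10 -> active={job_B:*/6, job_D:*/10}
Op 12: register job_B */5 -> active={job_B:*/5, job_D:*/10}
Final interval of job_B = 5
Next fire of job_B after T=90: (90//5+1)*5 = 95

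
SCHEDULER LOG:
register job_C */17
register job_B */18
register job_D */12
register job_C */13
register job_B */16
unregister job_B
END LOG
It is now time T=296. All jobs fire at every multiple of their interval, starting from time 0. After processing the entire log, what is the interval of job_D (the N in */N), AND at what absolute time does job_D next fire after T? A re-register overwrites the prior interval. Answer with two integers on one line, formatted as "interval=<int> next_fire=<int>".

Answer: interval=12 next_fire=300

Derivation:
Op 1: register job_C */17 -> active={job_C:*/17}
Op 2: register job_B */18 -> active={job_B:*/18, job_C:*/17}
Op 3: register job_D */12 -> active={job_B:*/18, job_C:*/17, job_D:*/12}
Op 4: register job_C */13 -> active={job_B:*/18, job_C:*/13, job_D:*/12}
Op 5: register job_B */16 -> active={job_B:*/16, job_C:*/13, job_D:*/12}
Op 6: unregister job_B -> active={job_C:*/13, job_D:*/12}
Final interval of job_D = 12
Next fire of job_D after T=296: (296//12+1)*12 = 300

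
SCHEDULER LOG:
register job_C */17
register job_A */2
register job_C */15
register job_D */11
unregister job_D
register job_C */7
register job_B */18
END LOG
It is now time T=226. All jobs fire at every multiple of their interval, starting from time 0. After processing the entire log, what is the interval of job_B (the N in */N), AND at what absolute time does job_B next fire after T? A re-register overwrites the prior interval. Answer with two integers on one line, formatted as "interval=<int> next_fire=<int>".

Answer: interval=18 next_fire=234

Derivation:
Op 1: register job_C */17 -> active={job_C:*/17}
Op 2: register job_A */2 -> active={job_A:*/2, job_C:*/17}
Op 3: register job_C */15 -> active={job_A:*/2, job_C:*/15}
Op 4: register job_D */11 -> active={job_A:*/2, job_C:*/15, job_D:*/11}
Op 5: unregister job_D -> active={job_A:*/2, job_C:*/15}
Op 6: register job_C */7 -> active={job_A:*/2, job_C:*/7}
Op 7: register job_B */18 -> active={job_A:*/2, job_B:*/18, job_C:*/7}
Final interval of job_B = 18
Next fire of job_B after T=226: (226//18+1)*18 = 234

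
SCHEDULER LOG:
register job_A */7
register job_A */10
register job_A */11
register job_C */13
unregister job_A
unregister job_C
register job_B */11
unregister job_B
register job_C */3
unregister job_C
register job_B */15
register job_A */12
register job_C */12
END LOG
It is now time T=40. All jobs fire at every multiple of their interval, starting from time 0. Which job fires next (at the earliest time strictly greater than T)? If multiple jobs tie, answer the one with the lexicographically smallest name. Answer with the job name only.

Answer: job_B

Derivation:
Op 1: register job_A */7 -> active={job_A:*/7}
Op 2: register job_A */10 -> active={job_A:*/10}
Op 3: register job_A */11 -> active={job_A:*/11}
Op 4: register job_C */13 -> active={job_A:*/11, job_C:*/13}
Op 5: unregister job_A -> active={job_C:*/13}
Op 6: unregister job_C -> active={}
Op 7: register job_B */11 -> active={job_B:*/11}
Op 8: unregister job_B -> active={}
Op 9: register job_C */3 -> active={job_C:*/3}
Op 10: unregister job_C -> active={}
Op 11: register job_B */15 -> active={job_B:*/15}
Op 12: register job_A */12 -> active={job_A:*/12, job_B:*/15}
Op 13: register job_C */12 -> active={job_A:*/12, job_B:*/15, job_C:*/12}
  job_A: interval 12, next fire after T=40 is 48
  job_B: interval 15, next fire after T=40 is 45
  job_C: interval 12, next fire after T=40 is 48
Earliest = 45, winner (lex tiebreak) = job_B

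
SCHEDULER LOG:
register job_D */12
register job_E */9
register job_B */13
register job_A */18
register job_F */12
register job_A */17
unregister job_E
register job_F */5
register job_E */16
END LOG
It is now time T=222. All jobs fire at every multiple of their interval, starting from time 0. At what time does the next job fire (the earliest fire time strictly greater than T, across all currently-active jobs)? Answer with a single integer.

Op 1: register job_D */12 -> active={job_D:*/12}
Op 2: register job_E */9 -> active={job_D:*/12, job_E:*/9}
Op 3: register job_B */13 -> active={job_B:*/13, job_D:*/12, job_E:*/9}
Op 4: register job_A */18 -> active={job_A:*/18, job_B:*/13, job_D:*/12, job_E:*/9}
Op 5: register job_F */12 -> active={job_A:*/18, job_B:*/13, job_D:*/12, job_E:*/9, job_F:*/12}
Op 6: register job_A */17 -> active={job_A:*/17, job_B:*/13, job_D:*/12, job_E:*/9, job_F:*/12}
Op 7: unregister job_E -> active={job_A:*/17, job_B:*/13, job_D:*/12, job_F:*/12}
Op 8: register job_F */5 -> active={job_A:*/17, job_B:*/13, job_D:*/12, job_F:*/5}
Op 9: register job_E */16 -> active={job_A:*/17, job_B:*/13, job_D:*/12, job_E:*/16, job_F:*/5}
  job_A: interval 17, next fire after T=222 is 238
  job_B: interval 13, next fire after T=222 is 234
  job_D: interval 12, next fire after T=222 is 228
  job_E: interval 16, next fire after T=222 is 224
  job_F: interval 5, next fire after T=222 is 225
Earliest fire time = 224 (job job_E)

Answer: 224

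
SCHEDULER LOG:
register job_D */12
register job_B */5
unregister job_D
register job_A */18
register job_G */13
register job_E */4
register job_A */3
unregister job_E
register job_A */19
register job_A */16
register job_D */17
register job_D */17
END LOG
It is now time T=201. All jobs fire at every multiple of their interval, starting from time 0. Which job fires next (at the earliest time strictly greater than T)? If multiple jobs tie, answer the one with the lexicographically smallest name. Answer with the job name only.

Op 1: register job_D */12 -> active={job_D:*/12}
Op 2: register job_B */5 -> active={job_B:*/5, job_D:*/12}
Op 3: unregister job_D -> active={job_B:*/5}
Op 4: register job_A */18 -> active={job_A:*/18, job_B:*/5}
Op 5: register job_G */13 -> active={job_A:*/18, job_B:*/5, job_G:*/13}
Op 6: register job_E */4 -> active={job_A:*/18, job_B:*/5, job_E:*/4, job_G:*/13}
Op 7: register job_A */3 -> active={job_A:*/3, job_B:*/5, job_E:*/4, job_G:*/13}
Op 8: unregister job_E -> active={job_A:*/3, job_B:*/5, job_G:*/13}
Op 9: register job_A */19 -> active={job_A:*/19, job_B:*/5, job_G:*/13}
Op 10: register job_A */16 -> active={job_A:*/16, job_B:*/5, job_G:*/13}
Op 11: register job_D */17 -> active={job_A:*/16, job_B:*/5, job_D:*/17, job_G:*/13}
Op 12: register job_D */17 -> active={job_A:*/16, job_B:*/5, job_D:*/17, job_G:*/13}
  job_A: interval 16, next fire after T=201 is 208
  job_B: interval 5, next fire after T=201 is 205
  job_D: interval 17, next fire after T=201 is 204
  job_G: interval 13, next fire after T=201 is 208
Earliest = 204, winner (lex tiebreak) = job_D

Answer: job_D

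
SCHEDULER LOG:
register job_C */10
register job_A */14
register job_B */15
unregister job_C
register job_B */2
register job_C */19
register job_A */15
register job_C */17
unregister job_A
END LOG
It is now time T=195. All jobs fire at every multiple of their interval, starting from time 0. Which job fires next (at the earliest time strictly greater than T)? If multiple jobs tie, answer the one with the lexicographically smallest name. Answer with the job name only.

Answer: job_B

Derivation:
Op 1: register job_C */10 -> active={job_C:*/10}
Op 2: register job_A */14 -> active={job_A:*/14, job_C:*/10}
Op 3: register job_B */15 -> active={job_A:*/14, job_B:*/15, job_C:*/10}
Op 4: unregister job_C -> active={job_A:*/14, job_B:*/15}
Op 5: register job_B */2 -> active={job_A:*/14, job_B:*/2}
Op 6: register job_C */19 -> active={job_A:*/14, job_B:*/2, job_C:*/19}
Op 7: register job_A */15 -> active={job_A:*/15, job_B:*/2, job_C:*/19}
Op 8: register job_C */17 -> active={job_A:*/15, job_B:*/2, job_C:*/17}
Op 9: unregister job_A -> active={job_B:*/2, job_C:*/17}
  job_B: interval 2, next fire after T=195 is 196
  job_C: interval 17, next fire after T=195 is 204
Earliest = 196, winner (lex tiebreak) = job_B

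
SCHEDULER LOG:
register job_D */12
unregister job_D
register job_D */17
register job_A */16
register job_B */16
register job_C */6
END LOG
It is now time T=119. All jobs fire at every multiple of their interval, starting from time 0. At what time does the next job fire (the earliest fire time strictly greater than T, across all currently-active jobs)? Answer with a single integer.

Op 1: register job_D */12 -> active={job_D:*/12}
Op 2: unregister job_D -> active={}
Op 3: register job_D */17 -> active={job_D:*/17}
Op 4: register job_A */16 -> active={job_A:*/16, job_D:*/17}
Op 5: register job_B */16 -> active={job_A:*/16, job_B:*/16, job_D:*/17}
Op 6: register job_C */6 -> active={job_A:*/16, job_B:*/16, job_C:*/6, job_D:*/17}
  job_A: interval 16, next fire after T=119 is 128
  job_B: interval 16, next fire after T=119 is 128
  job_C: interval 6, next fire after T=119 is 120
  job_D: interval 17, next fire after T=119 is 136
Earliest fire time = 120 (job job_C)

Answer: 120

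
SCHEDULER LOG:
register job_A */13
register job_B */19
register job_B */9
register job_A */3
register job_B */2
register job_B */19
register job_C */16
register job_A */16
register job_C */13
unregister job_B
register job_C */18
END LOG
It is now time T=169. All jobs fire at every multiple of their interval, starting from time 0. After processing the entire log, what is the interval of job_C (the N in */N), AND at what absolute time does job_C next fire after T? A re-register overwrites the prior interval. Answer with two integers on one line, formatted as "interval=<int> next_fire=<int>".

Answer: interval=18 next_fire=180

Derivation:
Op 1: register job_A */13 -> active={job_A:*/13}
Op 2: register job_B */19 -> active={job_A:*/13, job_B:*/19}
Op 3: register job_B */9 -> active={job_A:*/13, job_B:*/9}
Op 4: register job_A */3 -> active={job_A:*/3, job_B:*/9}
Op 5: register job_B */2 -> active={job_A:*/3, job_B:*/2}
Op 6: register job_B */19 -> active={job_A:*/3, job_B:*/19}
Op 7: register job_C */16 -> active={job_A:*/3, job_B:*/19, job_C:*/16}
Op 8: register job_A */16 -> active={job_A:*/16, job_B:*/19, job_C:*/16}
Op 9: register job_C */13 -> active={job_A:*/16, job_B:*/19, job_C:*/13}
Op 10: unregister job_B -> active={job_A:*/16, job_C:*/13}
Op 11: register job_C */18 -> active={job_A:*/16, job_C:*/18}
Final interval of job_C = 18
Next fire of job_C after T=169: (169//18+1)*18 = 180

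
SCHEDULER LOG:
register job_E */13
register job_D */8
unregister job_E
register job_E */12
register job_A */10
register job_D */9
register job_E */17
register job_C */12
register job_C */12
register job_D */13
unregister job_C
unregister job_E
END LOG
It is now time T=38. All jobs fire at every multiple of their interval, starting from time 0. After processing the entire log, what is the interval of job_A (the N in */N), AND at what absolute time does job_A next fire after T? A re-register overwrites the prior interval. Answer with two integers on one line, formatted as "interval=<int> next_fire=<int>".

Op 1: register job_E */13 -> active={job_E:*/13}
Op 2: register job_D */8 -> active={job_D:*/8, job_E:*/13}
Op 3: unregister job_E -> active={job_D:*/8}
Op 4: register job_E */12 -> active={job_D:*/8, job_E:*/12}
Op 5: register job_A */10 -> active={job_A:*/10, job_D:*/8, job_E:*/12}
Op 6: register job_D */9 -> active={job_A:*/10, job_D:*/9, job_E:*/12}
Op 7: register job_E */17 -> active={job_A:*/10, job_D:*/9, job_E:*/17}
Op 8: register job_C */12 -> active={job_A:*/10, job_C:*/12, job_D:*/9, job_E:*/17}
Op 9: register job_C */12 -> active={job_A:*/10, job_C:*/12, job_D:*/9, job_E:*/17}
Op 10: register job_D */13 -> active={job_A:*/10, job_C:*/12, job_D:*/13, job_E:*/17}
Op 11: unregister job_C -> active={job_A:*/10, job_D:*/13, job_E:*/17}
Op 12: unregister job_E -> active={job_A:*/10, job_D:*/13}
Final interval of job_A = 10
Next fire of job_A after T=38: (38//10+1)*10 = 40

Answer: interval=10 next_fire=40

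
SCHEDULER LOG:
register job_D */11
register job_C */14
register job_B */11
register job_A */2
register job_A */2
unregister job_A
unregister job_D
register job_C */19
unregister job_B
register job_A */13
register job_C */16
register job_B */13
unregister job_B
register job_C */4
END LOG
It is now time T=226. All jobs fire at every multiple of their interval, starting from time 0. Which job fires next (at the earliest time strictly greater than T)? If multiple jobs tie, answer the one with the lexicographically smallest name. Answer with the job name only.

Answer: job_C

Derivation:
Op 1: register job_D */11 -> active={job_D:*/11}
Op 2: register job_C */14 -> active={job_C:*/14, job_D:*/11}
Op 3: register job_B */11 -> active={job_B:*/11, job_C:*/14, job_D:*/11}
Op 4: register job_A */2 -> active={job_A:*/2, job_B:*/11, job_C:*/14, job_D:*/11}
Op 5: register job_A */2 -> active={job_A:*/2, job_B:*/11, job_C:*/14, job_D:*/11}
Op 6: unregister job_A -> active={job_B:*/11, job_C:*/14, job_D:*/11}
Op 7: unregister job_D -> active={job_B:*/11, job_C:*/14}
Op 8: register job_C */19 -> active={job_B:*/11, job_C:*/19}
Op 9: unregister job_B -> active={job_C:*/19}
Op 10: register job_A */13 -> active={job_A:*/13, job_C:*/19}
Op 11: register job_C */16 -> active={job_A:*/13, job_C:*/16}
Op 12: register job_B */13 -> active={job_A:*/13, job_B:*/13, job_C:*/16}
Op 13: unregister job_B -> active={job_A:*/13, job_C:*/16}
Op 14: register job_C */4 -> active={job_A:*/13, job_C:*/4}
  job_A: interval 13, next fire after T=226 is 234
  job_C: interval 4, next fire after T=226 is 228
Earliest = 228, winner (lex tiebreak) = job_C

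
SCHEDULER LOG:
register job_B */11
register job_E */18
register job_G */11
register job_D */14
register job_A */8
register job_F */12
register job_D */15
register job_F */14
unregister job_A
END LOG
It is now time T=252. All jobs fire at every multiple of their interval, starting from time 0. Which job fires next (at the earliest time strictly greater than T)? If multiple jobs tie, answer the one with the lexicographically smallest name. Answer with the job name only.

Answer: job_B

Derivation:
Op 1: register job_B */11 -> active={job_B:*/11}
Op 2: register job_E */18 -> active={job_B:*/11, job_E:*/18}
Op 3: register job_G */11 -> active={job_B:*/11, job_E:*/18, job_G:*/11}
Op 4: register job_D */14 -> active={job_B:*/11, job_D:*/14, job_E:*/18, job_G:*/11}
Op 5: register job_A */8 -> active={job_A:*/8, job_B:*/11, job_D:*/14, job_E:*/18, job_G:*/11}
Op 6: register job_F */12 -> active={job_A:*/8, job_B:*/11, job_D:*/14, job_E:*/18, job_F:*/12, job_G:*/11}
Op 7: register job_D */15 -> active={job_A:*/8, job_B:*/11, job_D:*/15, job_E:*/18, job_F:*/12, job_G:*/11}
Op 8: register job_F */14 -> active={job_A:*/8, job_B:*/11, job_D:*/15, job_E:*/18, job_F:*/14, job_G:*/11}
Op 9: unregister job_A -> active={job_B:*/11, job_D:*/15, job_E:*/18, job_F:*/14, job_G:*/11}
  job_B: interval 11, next fire after T=252 is 253
  job_D: interval 15, next fire after T=252 is 255
  job_E: interval 18, next fire after T=252 is 270
  job_F: interval 14, next fire after T=252 is 266
  job_G: interval 11, next fire after T=252 is 253
Earliest = 253, winner (lex tiebreak) = job_B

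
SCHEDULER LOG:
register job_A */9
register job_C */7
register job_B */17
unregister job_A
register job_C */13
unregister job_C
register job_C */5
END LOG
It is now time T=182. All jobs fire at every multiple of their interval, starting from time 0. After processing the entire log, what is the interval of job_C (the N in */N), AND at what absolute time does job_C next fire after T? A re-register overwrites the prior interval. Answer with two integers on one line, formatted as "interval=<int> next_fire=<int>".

Op 1: register job_A */9 -> active={job_A:*/9}
Op 2: register job_C */7 -> active={job_A:*/9, job_C:*/7}
Op 3: register job_B */17 -> active={job_A:*/9, job_B:*/17, job_C:*/7}
Op 4: unregister job_A -> active={job_B:*/17, job_C:*/7}
Op 5: register job_C */13 -> active={job_B:*/17, job_C:*/13}
Op 6: unregister job_C -> active={job_B:*/17}
Op 7: register job_C */5 -> active={job_B:*/17, job_C:*/5}
Final interval of job_C = 5
Next fire of job_C after T=182: (182//5+1)*5 = 185

Answer: interval=5 next_fire=185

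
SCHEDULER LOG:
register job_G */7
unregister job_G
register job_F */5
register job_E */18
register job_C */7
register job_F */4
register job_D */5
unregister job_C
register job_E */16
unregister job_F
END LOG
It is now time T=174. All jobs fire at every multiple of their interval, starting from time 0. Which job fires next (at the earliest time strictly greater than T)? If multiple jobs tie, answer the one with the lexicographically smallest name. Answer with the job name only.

Answer: job_D

Derivation:
Op 1: register job_G */7 -> active={job_G:*/7}
Op 2: unregister job_G -> active={}
Op 3: register job_F */5 -> active={job_F:*/5}
Op 4: register job_E */18 -> active={job_E:*/18, job_F:*/5}
Op 5: register job_C */7 -> active={job_C:*/7, job_E:*/18, job_F:*/5}
Op 6: register job_F */4 -> active={job_C:*/7, job_E:*/18, job_F:*/4}
Op 7: register job_D */5 -> active={job_C:*/7, job_D:*/5, job_E:*/18, job_F:*/4}
Op 8: unregister job_C -> active={job_D:*/5, job_E:*/18, job_F:*/4}
Op 9: register job_E */16 -> active={job_D:*/5, job_E:*/16, job_F:*/4}
Op 10: unregister job_F -> active={job_D:*/5, job_E:*/16}
  job_D: interval 5, next fire after T=174 is 175
  job_E: interval 16, next fire after T=174 is 176
Earliest = 175, winner (lex tiebreak) = job_D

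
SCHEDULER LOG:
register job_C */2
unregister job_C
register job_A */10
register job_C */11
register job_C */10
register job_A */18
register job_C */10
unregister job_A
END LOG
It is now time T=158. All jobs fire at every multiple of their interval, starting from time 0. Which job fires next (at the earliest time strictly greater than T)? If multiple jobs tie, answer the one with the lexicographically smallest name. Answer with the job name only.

Op 1: register job_C */2 -> active={job_C:*/2}
Op 2: unregister job_C -> active={}
Op 3: register job_A */10 -> active={job_A:*/10}
Op 4: register job_C */11 -> active={job_A:*/10, job_C:*/11}
Op 5: register job_C */10 -> active={job_A:*/10, job_C:*/10}
Op 6: register job_A */18 -> active={job_A:*/18, job_C:*/10}
Op 7: register job_C */10 -> active={job_A:*/18, job_C:*/10}
Op 8: unregister job_A -> active={job_C:*/10}
  job_C: interval 10, next fire after T=158 is 160
Earliest = 160, winner (lex tiebreak) = job_C

Answer: job_C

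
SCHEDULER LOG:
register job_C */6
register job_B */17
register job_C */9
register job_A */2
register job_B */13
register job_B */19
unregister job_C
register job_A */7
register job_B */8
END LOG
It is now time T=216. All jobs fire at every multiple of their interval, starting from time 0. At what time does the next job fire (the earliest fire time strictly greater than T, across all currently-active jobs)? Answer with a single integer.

Answer: 217

Derivation:
Op 1: register job_C */6 -> active={job_C:*/6}
Op 2: register job_B */17 -> active={job_B:*/17, job_C:*/6}
Op 3: register job_C */9 -> active={job_B:*/17, job_C:*/9}
Op 4: register job_A */2 -> active={job_A:*/2, job_B:*/17, job_C:*/9}
Op 5: register job_B */13 -> active={job_A:*/2, job_B:*/13, job_C:*/9}
Op 6: register job_B */19 -> active={job_A:*/2, job_B:*/19, job_C:*/9}
Op 7: unregister job_C -> active={job_A:*/2, job_B:*/19}
Op 8: register job_A */7 -> active={job_A:*/7, job_B:*/19}
Op 9: register job_B */8 -> active={job_A:*/7, job_B:*/8}
  job_A: interval 7, next fire after T=216 is 217
  job_B: interval 8, next fire after T=216 is 224
Earliest fire time = 217 (job job_A)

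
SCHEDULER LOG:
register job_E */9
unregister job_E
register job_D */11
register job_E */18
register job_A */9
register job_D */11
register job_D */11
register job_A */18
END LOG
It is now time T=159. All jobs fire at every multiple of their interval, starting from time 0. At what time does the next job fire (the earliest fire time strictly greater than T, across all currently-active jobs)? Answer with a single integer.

Op 1: register job_E */9 -> active={job_E:*/9}
Op 2: unregister job_E -> active={}
Op 3: register job_D */11 -> active={job_D:*/11}
Op 4: register job_E */18 -> active={job_D:*/11, job_E:*/18}
Op 5: register job_A */9 -> active={job_A:*/9, job_D:*/11, job_E:*/18}
Op 6: register job_D */11 -> active={job_A:*/9, job_D:*/11, job_E:*/18}
Op 7: register job_D */11 -> active={job_A:*/9, job_D:*/11, job_E:*/18}
Op 8: register job_A */18 -> active={job_A:*/18, job_D:*/11, job_E:*/18}
  job_A: interval 18, next fire after T=159 is 162
  job_D: interval 11, next fire after T=159 is 165
  job_E: interval 18, next fire after T=159 is 162
Earliest fire time = 162 (job job_A)

Answer: 162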